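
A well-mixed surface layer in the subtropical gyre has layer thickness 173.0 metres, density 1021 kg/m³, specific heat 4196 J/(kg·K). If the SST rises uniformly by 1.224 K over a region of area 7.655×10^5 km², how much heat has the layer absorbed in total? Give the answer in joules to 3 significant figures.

6.94×10^20 J

Areal heat capacity C = ρ c_p D = 1021 × 4196 × 173.0 = 7.41×10^8 J/(m^2 K).
Heat per unit area: q = C ΔT = 7.41×10^8 × 1.224 = 9.07×10^8 J/m².
Total heat: Q = q × A = 9.07×10^8 × (7.655×10^5 × 10⁶ m²) = 6.94×10^20 J.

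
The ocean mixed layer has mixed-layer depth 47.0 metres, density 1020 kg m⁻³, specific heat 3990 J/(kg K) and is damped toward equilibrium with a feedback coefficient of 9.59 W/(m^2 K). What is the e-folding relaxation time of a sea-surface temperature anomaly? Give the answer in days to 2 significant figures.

230 days

Areal heat capacity C = ρ c_p D = 1020 × 3990 × 47.0 = 1.91×10^8 J m⁻² K⁻¹.
Relaxation time τ = C / λ = 1.91×10^8 / 9.59 = 1.99×10^7 s.
In days: 1.99×10^7 s / (86400 s/day) = 231 days.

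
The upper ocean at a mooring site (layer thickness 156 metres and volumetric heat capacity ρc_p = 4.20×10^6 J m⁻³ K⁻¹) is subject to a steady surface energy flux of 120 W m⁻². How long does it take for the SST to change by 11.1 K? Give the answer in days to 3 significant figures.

Areal heat capacity C = ρc_p × D = 4.20×10^6 × 156 = 6.55×10^8 J/(m^2 K).
Time required: Δt = C ΔT / F = 6.55×10^8 × 11.1 / 120 = 6.06×10^7 s.
In days: 6.06×10^7 s / (86400 s/day) = 701 days.

701 days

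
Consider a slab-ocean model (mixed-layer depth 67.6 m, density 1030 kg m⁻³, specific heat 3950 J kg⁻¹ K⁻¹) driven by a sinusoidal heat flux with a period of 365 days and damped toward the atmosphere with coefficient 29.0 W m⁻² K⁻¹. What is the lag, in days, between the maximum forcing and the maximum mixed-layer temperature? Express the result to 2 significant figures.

63 days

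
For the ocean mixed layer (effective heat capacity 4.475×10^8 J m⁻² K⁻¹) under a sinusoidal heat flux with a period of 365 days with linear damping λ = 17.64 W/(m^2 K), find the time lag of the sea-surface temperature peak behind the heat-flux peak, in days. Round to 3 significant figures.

79.9 days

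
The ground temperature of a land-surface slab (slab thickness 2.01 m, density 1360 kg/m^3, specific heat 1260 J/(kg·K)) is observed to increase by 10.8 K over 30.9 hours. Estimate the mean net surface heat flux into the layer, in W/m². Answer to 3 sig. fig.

Areal heat capacity C = ρ c_p D = 1360 × 1260 × 2.01 = 3.44×10^6 J/(m^2 K).
Required heat per unit area: Q = C ΔT = 3.44×10^6 × 10.8 = 3.72×10^7 J/m².
Flux F = Q / Δt = 3.72×10^7 / 1.11×10^5 s = 334 W/m².

334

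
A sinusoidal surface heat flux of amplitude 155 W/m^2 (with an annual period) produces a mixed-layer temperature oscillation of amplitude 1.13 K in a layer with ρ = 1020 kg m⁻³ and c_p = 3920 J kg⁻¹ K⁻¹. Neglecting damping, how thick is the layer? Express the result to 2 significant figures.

170 m

ω = 2π / 3.15×10^7 s = 1.99×10^-7 s⁻¹.
Required C = F₀ / (A ω) = 155 / (1.13 × 1.99×10^-7) = 6.88×10^8 J/(m²·K).
D = C / (ρ c_p) = 6.88×10^8 / (1020 × 3920) = 172 m.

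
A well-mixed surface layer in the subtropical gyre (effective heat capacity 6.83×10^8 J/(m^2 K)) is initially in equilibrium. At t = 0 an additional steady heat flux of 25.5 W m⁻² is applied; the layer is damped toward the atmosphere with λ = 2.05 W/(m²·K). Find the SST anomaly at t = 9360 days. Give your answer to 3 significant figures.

11.3 K

Areal heat capacity C = 6.83×10^8 J/(m^2 K) (given).
τ = C / λ = 6.83×10^8 / 2.05 = 3.33×10^8 s.
Equilibrium anomaly ΔT_eq = F / λ = 25.5 / 2.05 = 12.4 K.
t = 9360 days = 8.09×10^8 s, so t/τ = 2.43.
ΔT(t) = ΔT_eq (1 − e^(−t/τ)) = 12.4 × (1 − e^−2.43) = 11.3 K.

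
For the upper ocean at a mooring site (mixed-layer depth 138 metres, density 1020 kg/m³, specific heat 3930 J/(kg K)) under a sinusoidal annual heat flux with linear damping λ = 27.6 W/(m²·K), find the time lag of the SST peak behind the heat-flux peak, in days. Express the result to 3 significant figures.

77.0 days

Areal heat capacity C = ρ c_p D = 1020 × 3930 × 138 = 5.53×10^8 J m⁻² K⁻¹.
ω = 2π / 3.15×10^7 s = 1.99×10^-7 s⁻¹.
Phase lag φ = arctan(Cω/λ) = arctan(110/27.6) = 1.33 rad.
Time lag = φ / ω = 1.33 / 1.99×10^-7 = 6.65×10^6 s = 77.0 days.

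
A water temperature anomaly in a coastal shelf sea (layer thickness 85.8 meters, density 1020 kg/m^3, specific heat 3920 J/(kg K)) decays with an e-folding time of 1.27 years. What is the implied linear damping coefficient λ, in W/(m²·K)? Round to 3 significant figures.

8.56

Areal heat capacity C = ρ c_p D = 1020 × 3920 × 85.8 = 3.43×10^8 J/(m^2 K).
τ = 1.27 years = 4.01×10^7 s.
λ = C / τ = 3.43×10^8 / 4.01×10^7 = 8.56 W/(m²·K).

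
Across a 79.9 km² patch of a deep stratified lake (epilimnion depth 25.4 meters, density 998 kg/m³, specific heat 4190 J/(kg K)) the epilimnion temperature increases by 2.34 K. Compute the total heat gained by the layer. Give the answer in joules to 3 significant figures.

1.99×10^16 J

Areal heat capacity C = ρ c_p D = 998 × 4190 × 25.4 = 1.06×10^8 J/(m^2 K).
Heat per unit area: q = C ΔT = 1.06×10^8 × 2.34 = 2.49×10^8 J/m².
Total heat: Q = q × A = 2.49×10^8 × (79.9 × 10⁶ m²) = 1.99×10^16 J.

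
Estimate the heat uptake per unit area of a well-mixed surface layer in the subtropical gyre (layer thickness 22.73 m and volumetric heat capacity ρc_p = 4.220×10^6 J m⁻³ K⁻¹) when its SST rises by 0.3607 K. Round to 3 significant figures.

3.46×10^7

Areal heat capacity C = ρc_p × D = 4.220×10^6 × 22.73 = 9.59×10^7 J m⁻² K⁻¹.
ΔQ = C ΔT = 9.59×10^7 × 0.3607 = 3.46×10^7 J/m².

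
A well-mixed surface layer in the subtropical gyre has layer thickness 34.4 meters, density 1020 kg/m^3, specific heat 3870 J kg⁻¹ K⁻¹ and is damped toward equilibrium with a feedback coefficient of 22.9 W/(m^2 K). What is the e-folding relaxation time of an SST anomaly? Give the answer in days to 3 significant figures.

Areal heat capacity C = ρ c_p D = 1020 × 3870 × 34.4 = 1.36×10^8 J/(m^2 K).
Relaxation time τ = C / λ = 1.36×10^8 / 22.9 = 5.93×10^6 s.
In days: 5.93×10^6 s / (86400 s/day) = 68.6 days.

68.6 days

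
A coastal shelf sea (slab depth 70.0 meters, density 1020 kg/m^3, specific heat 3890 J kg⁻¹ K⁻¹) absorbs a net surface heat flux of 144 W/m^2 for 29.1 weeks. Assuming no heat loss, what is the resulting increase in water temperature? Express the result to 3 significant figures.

Areal heat capacity C = ρ c_p D = 1020 × 3890 × 70.0 = 2.78×10^8 J m⁻² K⁻¹.
Net heat input Q = F Δt = 144 × (29.1 weeks × 6.048×10^5 s/week) = 2.53×10^9 J/m².
ΔT = Q / C = 2.53×10^9 / 2.78×10^8 = 9.12 K.

9.12 K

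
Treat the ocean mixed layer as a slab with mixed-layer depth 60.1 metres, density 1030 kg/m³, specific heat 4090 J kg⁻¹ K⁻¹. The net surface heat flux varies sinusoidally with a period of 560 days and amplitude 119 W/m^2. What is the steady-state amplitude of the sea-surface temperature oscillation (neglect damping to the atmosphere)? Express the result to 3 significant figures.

Areal heat capacity C = ρ c_p D = 1030 × 4090 × 60.1 = 2.53×10^8 J/(m²·K).
Angular frequency ω = 2π / T = 2π / 4.84×10^7 s = 1.30×10^-7 s⁻¹.
Cω = 2.53×10^8 × 1.30×10^-7 = 32.9 W/(m²·K).
Amplitude A = F₀ / (Cω) = 119 / 32.9 = 3.62 K.

3.62 K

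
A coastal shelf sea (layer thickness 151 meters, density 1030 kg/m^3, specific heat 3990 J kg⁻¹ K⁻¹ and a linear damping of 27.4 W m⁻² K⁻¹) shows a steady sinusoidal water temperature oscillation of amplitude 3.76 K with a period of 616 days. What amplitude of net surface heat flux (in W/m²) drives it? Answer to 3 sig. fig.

Areal heat capacity C = ρ c_p D = 1030 × 3990 × 151 = 6.21×10^8 J m⁻² K⁻¹.
ω = 2π / 5.32×10^7 s = 1.18×10^-7 s⁻¹.
√((Cω)² + λ²) = √((73.3)² + 27.4²) = 78.2 W/(m²·K).
F₀ = A × √((Cω)²+λ²) = 3.76 × 78.2 = 294 W/m².

294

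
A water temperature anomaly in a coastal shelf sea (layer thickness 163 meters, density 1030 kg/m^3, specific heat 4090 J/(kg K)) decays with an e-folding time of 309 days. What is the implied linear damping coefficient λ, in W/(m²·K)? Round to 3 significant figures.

Areal heat capacity C = ρ c_p D = 1030 × 4090 × 163 = 6.87×10^8 J/(m²·K).
τ = 309 days = 2.67×10^7 s.
λ = C / τ = 6.87×10^8 / 2.67×10^7 = 25.7 W/(m²·K).

25.7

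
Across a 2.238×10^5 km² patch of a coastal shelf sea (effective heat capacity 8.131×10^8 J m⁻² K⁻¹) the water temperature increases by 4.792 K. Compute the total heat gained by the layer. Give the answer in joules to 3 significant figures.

Areal heat capacity C = 8.131×10^8 J m⁻² K⁻¹ (given).
Heat per unit area: q = C ΔT = 8.13×10^8 × 4.792 = 3.90×10^9 J/m².
Total heat: Q = q × A = 3.90×10^9 × (2.238×10^5 × 10⁶ m²) = 8.72×10^20 J.

8.72×10^20 J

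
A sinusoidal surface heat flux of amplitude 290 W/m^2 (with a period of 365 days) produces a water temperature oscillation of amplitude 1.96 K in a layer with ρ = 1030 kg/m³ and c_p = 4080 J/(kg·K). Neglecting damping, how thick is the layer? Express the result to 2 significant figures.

ω = 2π / 3.15×10^7 s = 1.99×10^-7 s⁻¹.
Required C = F₀ / (A ω) = 290 / (1.96 × 1.99×10^-7) = 7.43×10^8 J/(m²·K).
D = C / (ρ c_p) = 7.43×10^8 / (1030 × 4080) = 177 m.

180 m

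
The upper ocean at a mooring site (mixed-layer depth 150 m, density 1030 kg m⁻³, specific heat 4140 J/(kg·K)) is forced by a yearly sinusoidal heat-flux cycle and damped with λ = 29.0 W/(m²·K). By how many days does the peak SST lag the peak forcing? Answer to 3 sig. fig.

78.3 days

Areal heat capacity C = ρ c_p D = 1030 × 4140 × 150 = 6.40×10^8 J m⁻² K⁻¹.
ω = 2π / 3.15×10^7 s = 1.99×10^-7 s⁻¹.
Phase lag φ = arctan(Cω/λ) = arctan(127/29.0) = 1.35 rad.
Time lag = φ / ω = 1.35 / 1.99×10^-7 = 6.76×10^6 s = 78.3 days.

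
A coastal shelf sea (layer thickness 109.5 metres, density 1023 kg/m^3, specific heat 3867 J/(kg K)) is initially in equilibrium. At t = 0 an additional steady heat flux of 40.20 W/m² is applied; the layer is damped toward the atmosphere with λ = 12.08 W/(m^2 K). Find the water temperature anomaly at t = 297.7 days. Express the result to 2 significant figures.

1.7 K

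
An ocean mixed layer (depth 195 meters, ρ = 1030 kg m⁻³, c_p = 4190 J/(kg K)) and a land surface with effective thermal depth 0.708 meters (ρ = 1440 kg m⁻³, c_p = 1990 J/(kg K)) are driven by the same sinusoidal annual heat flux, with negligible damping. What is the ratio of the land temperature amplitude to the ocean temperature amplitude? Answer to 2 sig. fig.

C_ocean = 1030 × 4190 × 195 = 8.42×10^8 J/(m²·K).
C_land = 1440 × 1990 × 0.708 = 2.03×10^6 J/(m²·K).
Undamped amplitude ∝ 1/C, so A_land/A_ocean = C_ocean/C_land = 415.

410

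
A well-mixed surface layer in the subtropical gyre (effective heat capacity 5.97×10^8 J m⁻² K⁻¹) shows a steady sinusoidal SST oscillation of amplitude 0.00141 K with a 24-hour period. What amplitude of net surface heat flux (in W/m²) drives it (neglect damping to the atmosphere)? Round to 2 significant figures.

61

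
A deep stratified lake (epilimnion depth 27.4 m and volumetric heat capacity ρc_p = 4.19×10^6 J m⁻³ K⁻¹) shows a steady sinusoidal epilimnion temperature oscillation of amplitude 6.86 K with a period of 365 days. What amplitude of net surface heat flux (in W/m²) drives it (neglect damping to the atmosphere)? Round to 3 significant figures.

Areal heat capacity C = ρc_p × D = 4.19×10^6 × 27.4 = 1.15×10^8 J/(m^2 K).
ω = 2π / 3.15×10^7 s = 1.99×10^-7 s⁻¹.
Cω = 1.15×10^8 × 1.99×10^-7 = 22.9 W/(m²·K).
F₀ = A × Cω = 6.86 × 22.9 = 157 W/m².

157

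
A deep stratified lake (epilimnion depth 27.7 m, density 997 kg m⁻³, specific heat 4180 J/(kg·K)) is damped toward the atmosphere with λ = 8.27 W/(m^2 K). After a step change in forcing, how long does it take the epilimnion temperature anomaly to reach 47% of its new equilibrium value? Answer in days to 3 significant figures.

103 days

Areal heat capacity C = ρ c_p D = 997 × 4180 × 27.7 = 1.15×10^8 J/(m^2 K).
τ = C / λ = 1.15×10^8 / 8.27 = 1.40×10^7 s.
Fraction reached: 1 − e^(−t/τ) = 0.47 ⇒ t = −τ ln(1 − 0.47) = τ × 0.635.
t = 8.86×10^6 s = 103 days.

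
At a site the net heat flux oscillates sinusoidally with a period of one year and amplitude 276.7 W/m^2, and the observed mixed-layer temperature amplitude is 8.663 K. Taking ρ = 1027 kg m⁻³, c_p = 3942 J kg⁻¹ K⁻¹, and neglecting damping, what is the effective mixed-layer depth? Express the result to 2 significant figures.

40 m

ω = 2π / 3.15×10^7 s = 1.99×10^-7 s⁻¹.
Required C = F₀ / (A ω) = 276.7 / (8.663 × 1.99×10^-7) = 1.60×10^8 J/(m²·K).
D = C / (ρ c_p) = 1.60×10^8 / (1027 × 3942) = 39.6 m.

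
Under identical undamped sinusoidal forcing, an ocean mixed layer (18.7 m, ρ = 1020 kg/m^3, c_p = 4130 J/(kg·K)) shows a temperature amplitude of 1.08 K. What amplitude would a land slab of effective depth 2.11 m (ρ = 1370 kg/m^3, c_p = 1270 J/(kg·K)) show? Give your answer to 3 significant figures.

C_ocean = 7.88×10^7 J/(m²·K); C_land = 3.67×10^6 J/(m²·K).
A ∝ 1/C ⇒ A_land = A_ocean × C_ocean/C_land = 1.08 × 21.5 = 23.2 K.

23.2 K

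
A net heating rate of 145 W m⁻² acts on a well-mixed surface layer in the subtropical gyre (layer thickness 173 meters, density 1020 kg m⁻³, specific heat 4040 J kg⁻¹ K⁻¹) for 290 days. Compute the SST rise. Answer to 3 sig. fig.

5.10 K

Areal heat capacity C = ρ c_p D = 1020 × 4040 × 173 = 7.13×10^8 J m⁻² K⁻¹.
Net heat input Q = F Δt = 145 × (290 days × 86400 s/day) = 3.63×10^9 J/m².
ΔT = Q / C = 3.63×10^9 / 7.13×10^8 = 5.10 K.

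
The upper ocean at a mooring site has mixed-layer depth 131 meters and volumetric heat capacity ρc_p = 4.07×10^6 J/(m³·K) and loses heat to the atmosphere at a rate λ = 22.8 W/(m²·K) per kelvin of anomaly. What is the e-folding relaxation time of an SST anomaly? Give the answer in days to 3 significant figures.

Areal heat capacity C = ρc_p × D = 4.07×10^6 × 131 = 5.33×10^8 J/(m^2 K).
Relaxation time τ = C / λ = 5.33×10^8 / 22.8 = 2.34×10^7 s.
In days: 2.34×10^7 s / (86400 s/day) = 271 days.

271 days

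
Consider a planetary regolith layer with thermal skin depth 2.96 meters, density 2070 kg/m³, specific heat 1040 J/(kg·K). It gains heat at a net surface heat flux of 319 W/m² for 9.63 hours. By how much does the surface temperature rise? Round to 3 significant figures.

Areal heat capacity C = ρ c_p D = 2070 × 1040 × 2.96 = 6.37×10^6 J/(m^2 K).
Net heat input Q = F Δt = 319 × (9.63 hours × 3600 s/hour) = 1.11×10^7 J/m².
ΔT = Q / C = 1.11×10^7 / 6.37×10^6 = 1.74 K.

1.74 K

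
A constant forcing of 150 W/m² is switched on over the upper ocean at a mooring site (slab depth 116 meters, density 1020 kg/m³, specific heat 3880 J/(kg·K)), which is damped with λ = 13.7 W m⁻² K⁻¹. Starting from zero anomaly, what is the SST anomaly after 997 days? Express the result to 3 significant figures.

Areal heat capacity C = ρ c_p D = 1020 × 3880 × 116 = 4.59×10^8 J/(m²·K).
τ = C / λ = 4.59×10^8 / 13.7 = 3.35×10^7 s.
Equilibrium anomaly ΔT_eq = F / λ = 150 / 13.7 = 10.9 K.
t = 997 days = 8.61×10^7 s, so t/τ = 2.57.
ΔT(t) = ΔT_eq (1 − e^(−t/τ)) = 10.9 × (1 − e^−2.57) = 10.1 K.

10.1 K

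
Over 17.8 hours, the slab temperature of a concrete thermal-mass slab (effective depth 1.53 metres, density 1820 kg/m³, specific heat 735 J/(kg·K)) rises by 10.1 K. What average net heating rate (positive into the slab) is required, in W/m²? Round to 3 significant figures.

Areal heat capacity C = ρ c_p D = 1820 × 735 × 1.53 = 2.05×10^6 J/(m²·K).
Required heat per unit area: Q = C ΔT = 2.05×10^6 × 10.1 = 2.07×10^7 J/m².
Flux F = Q / Δt = 2.07×10^7 / 64100 s = 323 W/m².

323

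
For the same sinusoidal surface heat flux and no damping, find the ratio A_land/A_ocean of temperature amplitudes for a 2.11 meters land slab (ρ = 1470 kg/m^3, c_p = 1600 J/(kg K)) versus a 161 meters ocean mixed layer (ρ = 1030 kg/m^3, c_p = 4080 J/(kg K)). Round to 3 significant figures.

136

C_ocean = 1030 × 4080 × 161 = 6.77×10^8 J/(m²·K).
C_land = 1470 × 1600 × 2.11 = 4.96×10^6 J/(m²·K).
Undamped amplitude ∝ 1/C, so A_land/A_ocean = C_ocean/C_land = 136.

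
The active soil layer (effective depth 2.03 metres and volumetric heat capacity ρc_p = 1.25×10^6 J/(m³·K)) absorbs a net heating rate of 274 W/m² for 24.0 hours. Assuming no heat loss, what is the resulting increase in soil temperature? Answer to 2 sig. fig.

Areal heat capacity C = ρc_p × D = 1.25×10^6 × 2.03 = 2.54×10^6 J m⁻² K⁻¹.
Net heat input Q = F Δt = 274 × (24.0 hours × 3600 s/hour) = 2.37×10^7 J/m².
ΔT = Q / C = 2.37×10^7 / 2.54×10^6 = 9.33 K.

9.3 K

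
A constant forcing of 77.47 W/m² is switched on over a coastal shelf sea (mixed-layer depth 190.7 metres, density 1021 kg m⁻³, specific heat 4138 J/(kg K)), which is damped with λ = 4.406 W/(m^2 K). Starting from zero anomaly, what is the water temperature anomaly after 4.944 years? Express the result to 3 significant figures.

10.1 K

Areal heat capacity C = ρ c_p D = 1021 × 4138 × 190.7 = 8.06×10^8 J/(m²·K).
τ = C / λ = 8.06×10^8 / 4.406 = 1.83×10^8 s.
Equilibrium anomaly ΔT_eq = F / λ = 77.47 / 4.406 = 17.6 K.
t = 4.944 years = 1.56×10^8 s, so t/τ = 0.853.
ΔT(t) = ΔT_eq (1 − e^(−t/τ)) = 17.6 × (1 − e^−0.853) = 10.1 K.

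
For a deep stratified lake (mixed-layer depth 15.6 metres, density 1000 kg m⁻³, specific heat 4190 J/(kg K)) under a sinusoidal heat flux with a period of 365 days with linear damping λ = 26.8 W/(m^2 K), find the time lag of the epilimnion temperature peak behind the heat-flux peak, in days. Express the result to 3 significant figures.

26.3 days

Areal heat capacity C = ρ c_p D = 1000 × 4190 × 15.6 = 6.54×10^7 J m⁻² K⁻¹.
ω = 2π / 3.15×10^7 s = 1.99×10^-7 s⁻¹.
Phase lag φ = arctan(Cω/λ) = arctan(13.0/26.8) = 0.452 rad.
Time lag = φ / ω = 0.452 / 1.99×10^-7 = 2.27×10^6 s = 26.3 days.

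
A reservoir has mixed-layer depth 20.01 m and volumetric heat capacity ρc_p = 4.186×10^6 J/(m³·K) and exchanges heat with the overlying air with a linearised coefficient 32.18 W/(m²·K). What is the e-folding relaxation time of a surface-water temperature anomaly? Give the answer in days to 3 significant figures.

30.1 days

Areal heat capacity C = ρc_p × D = 4.186×10^6 × 20.01 = 8.38×10^7 J/(m^2 K).
Relaxation time τ = C / λ = 8.38×10^7 / 32.18 = 2.60×10^6 s.
In days: 2.60×10^6 s / (86400 s/day) = 30.1 days.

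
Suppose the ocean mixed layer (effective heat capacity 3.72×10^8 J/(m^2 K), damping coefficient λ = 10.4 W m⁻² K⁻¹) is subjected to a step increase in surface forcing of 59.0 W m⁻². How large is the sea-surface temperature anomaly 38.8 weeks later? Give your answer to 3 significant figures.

Areal heat capacity C = 3.72×10^8 J/(m^2 K) (given).
τ = C / λ = 3.72×10^8 / 10.4 = 3.58×10^7 s.
Equilibrium anomaly ΔT_eq = F / λ = 59.0 / 10.4 = 5.67 K.
t = 38.8 weeks = 2.35×10^7 s, so t/τ = 0.656.
ΔT(t) = ΔT_eq (1 − e^(−t/τ)) = 5.67 × (1 − e^−0.656) = 2.73 K.

2.73 K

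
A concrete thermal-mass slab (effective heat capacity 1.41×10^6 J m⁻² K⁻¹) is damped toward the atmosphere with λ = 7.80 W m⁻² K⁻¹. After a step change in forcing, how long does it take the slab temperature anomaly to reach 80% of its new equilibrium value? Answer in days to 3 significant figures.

3.37 days

Areal heat capacity C = 1.41×10^6 J m⁻² K⁻¹ (given).
τ = C / λ = 1.41×10^6 / 7.80 = 1.81×10^5 s.
Fraction reached: 1 − e^(−t/τ) = 0.80 ⇒ t = −τ ln(1 − 0.80) = τ × 1.61.
t = 2.91×10^5 s = 3.37 days.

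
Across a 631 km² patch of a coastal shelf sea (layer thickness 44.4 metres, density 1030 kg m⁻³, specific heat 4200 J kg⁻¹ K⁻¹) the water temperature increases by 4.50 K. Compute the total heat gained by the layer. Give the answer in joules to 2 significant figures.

5.5×10^17 J

Areal heat capacity C = ρ c_p D = 1030 × 4200 × 44.4 = 1.92×10^8 J m⁻² K⁻¹.
Heat per unit area: q = C ΔT = 1.92×10^8 × 4.50 = 8.64×10^8 J/m².
Total heat: Q = q × A = 8.64×10^8 × (631 × 10⁶ m²) = 5.45×10^17 J.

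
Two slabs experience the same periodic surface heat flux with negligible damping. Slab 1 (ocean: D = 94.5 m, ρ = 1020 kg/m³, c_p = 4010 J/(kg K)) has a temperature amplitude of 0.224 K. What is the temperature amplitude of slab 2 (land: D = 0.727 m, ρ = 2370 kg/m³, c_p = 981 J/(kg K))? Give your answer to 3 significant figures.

C_ocean = 3.87×10^8 J/(m²·K); C_land = 1.69×10^6 J/(m²·K).
A ∝ 1/C ⇒ A_land = A_ocean × C_ocean/C_land = 0.224 × 229 = 51.2 K.

51.2 K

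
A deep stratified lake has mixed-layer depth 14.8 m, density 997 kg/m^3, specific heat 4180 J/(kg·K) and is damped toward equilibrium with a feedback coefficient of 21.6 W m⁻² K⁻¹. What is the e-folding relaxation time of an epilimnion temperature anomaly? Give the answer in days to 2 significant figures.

33 days

Areal heat capacity C = ρ c_p D = 997 × 4180 × 14.8 = 6.17×10^7 J m⁻² K⁻¹.
Relaxation time τ = C / λ = 6.17×10^7 / 21.6 = 2.86×10^6 s.
In days: 2.86×10^6 s / (86400 s/day) = 33.0 days.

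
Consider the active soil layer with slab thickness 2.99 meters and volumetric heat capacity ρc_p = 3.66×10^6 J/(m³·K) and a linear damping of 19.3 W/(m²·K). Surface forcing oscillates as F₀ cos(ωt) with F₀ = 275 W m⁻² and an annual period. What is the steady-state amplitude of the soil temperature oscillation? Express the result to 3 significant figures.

Areal heat capacity C = ρc_p × D = 3.66×10^6 × 2.99 = 1.09×10^7 J/(m²·K).
Angular frequency ω = 2π / T = 2π / 3.15×10^7 s = 1.99×10^-7 s⁻¹.
√((Cω)² + λ²) = √((2.18)² + 19.3²) = 19.4 W/(m²·K).
Amplitude A = F₀ / √((Cω)²+λ²) = 275 / 19.4 = 14.2 K.

14.2 K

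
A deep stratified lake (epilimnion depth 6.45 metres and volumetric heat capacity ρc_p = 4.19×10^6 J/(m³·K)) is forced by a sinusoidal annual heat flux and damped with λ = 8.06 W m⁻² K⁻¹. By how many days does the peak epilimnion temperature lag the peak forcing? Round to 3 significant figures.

34.2 days

Areal heat capacity C = ρc_p × D = 4.19×10^6 × 6.45 = 2.70×10^7 J m⁻² K⁻¹.
ω = 2π / 3.15×10^7 s = 1.99×10^-7 s⁻¹.
Phase lag φ = arctan(Cω/λ) = arctan(5.38/8.06) = 0.589 rad.
Time lag = φ / ω = 0.589 / 1.99×10^-7 = 2.96×10^6 s = 34.2 days.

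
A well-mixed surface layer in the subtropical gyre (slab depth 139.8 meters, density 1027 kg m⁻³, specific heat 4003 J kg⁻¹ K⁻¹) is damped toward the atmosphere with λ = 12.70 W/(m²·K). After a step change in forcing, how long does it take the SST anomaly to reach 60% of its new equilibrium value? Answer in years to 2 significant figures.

Areal heat capacity C = ρ c_p D = 1027 × 4003 × 139.8 = 5.75×10^8 J/(m²·K).
τ = C / λ = 5.75×10^8 / 12.70 = 4.53×10^7 s.
Fraction reached: 1 − e^(−t/τ) = 0.60 ⇒ t = −τ ln(1 − 0.60) = τ × 0.916.
t = 4.15×10^7 s = 1.31 years.

1.3 years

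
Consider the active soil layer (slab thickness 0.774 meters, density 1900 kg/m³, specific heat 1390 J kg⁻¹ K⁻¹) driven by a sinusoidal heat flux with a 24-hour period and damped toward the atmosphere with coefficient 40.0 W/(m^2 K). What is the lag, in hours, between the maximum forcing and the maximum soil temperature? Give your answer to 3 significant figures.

Areal heat capacity C = ρ c_p D = 1900 × 1390 × 0.774 = 2.04×10^6 J/(m^2 K).
ω = 2π / 86400 s = 7.27×10^-5 s⁻¹.
Phase lag φ = arctan(Cω/λ) = arctan(149/40.0) = 1.31 rad.
Time lag = φ / ω = 1.31 / 7.27×10^-5 = 18000 s = 5.00 hours.

5.00 hours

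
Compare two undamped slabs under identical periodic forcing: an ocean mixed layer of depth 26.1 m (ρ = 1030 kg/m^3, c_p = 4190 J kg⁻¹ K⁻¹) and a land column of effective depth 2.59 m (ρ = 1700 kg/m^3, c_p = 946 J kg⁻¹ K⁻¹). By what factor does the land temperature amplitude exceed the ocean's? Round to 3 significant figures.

C_ocean = 1030 × 4190 × 26.1 = 1.13×10^8 J/(m²·K).
C_land = 1700 × 946 × 2.59 = 4.17×10^6 J/(m²·K).
Undamped amplitude ∝ 1/C, so A_land/A_ocean = C_ocean/C_land = 27.0.

27.0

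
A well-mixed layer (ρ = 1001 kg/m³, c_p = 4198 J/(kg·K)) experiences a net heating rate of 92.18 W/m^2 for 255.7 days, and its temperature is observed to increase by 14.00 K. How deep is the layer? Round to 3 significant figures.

34.6 m

Heat input Q = F Δt = 92.18 × 2.21×10^7 s = 2.04×10^9 J/m².
Required areal heat capacity C = Q / ΔT = 1.45×10^8 J/(m²·K).
Depth D = C / (ρ c_p) = 1.45×10^8 / (1001 × 4198) = 34.6 m.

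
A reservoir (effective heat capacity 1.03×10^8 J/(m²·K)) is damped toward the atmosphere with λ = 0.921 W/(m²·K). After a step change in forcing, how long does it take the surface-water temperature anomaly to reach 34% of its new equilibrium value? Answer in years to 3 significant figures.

Areal heat capacity C = 1.03×10^8 J/(m²·K) (given).
τ = C / λ = 1.03×10^8 / 0.921 = 1.12×10^8 s.
Fraction reached: 1 − e^(−t/τ) = 0.34 ⇒ t = −τ ln(1 − 0.34) = τ × 0.416.
t = 4.65×10^7 s = 1.47 years.

1.47 years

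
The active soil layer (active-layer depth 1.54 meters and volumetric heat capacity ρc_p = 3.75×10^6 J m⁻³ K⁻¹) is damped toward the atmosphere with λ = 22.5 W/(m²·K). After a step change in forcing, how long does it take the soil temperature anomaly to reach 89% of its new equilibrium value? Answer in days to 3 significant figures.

Areal heat capacity C = ρc_p × D = 3.75×10^6 × 1.54 = 5.78×10^6 J m⁻² K⁻¹.
τ = C / λ = 5.78×10^6 / 22.5 = 2.57×10^5 s.
Fraction reached: 1 − e^(−t/τ) = 0.89 ⇒ t = −τ ln(1 − 0.89) = τ × 2.21.
t = 5.67×10^5 s = 6.56 days.

6.56 days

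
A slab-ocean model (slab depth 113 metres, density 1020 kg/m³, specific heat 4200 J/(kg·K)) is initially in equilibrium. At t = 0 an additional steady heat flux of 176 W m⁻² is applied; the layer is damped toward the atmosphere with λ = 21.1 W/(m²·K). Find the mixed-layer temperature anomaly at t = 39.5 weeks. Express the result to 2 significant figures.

5.4 K

Areal heat capacity C = ρ c_p D = 1020 × 4200 × 113 = 4.84×10^8 J m⁻² K⁻¹.
τ = C / λ = 4.84×10^8 / 21.1 = 2.29×10^7 s.
Equilibrium anomaly ΔT_eq = F / λ = 176 / 21.1 = 8.34 K.
t = 39.5 weeks = 2.39×10^7 s, so t/τ = 1.04.
ΔT(t) = ΔT_eq (1 − e^(−t/τ)) = 8.34 × (1 − e^−1.04) = 5.40 K.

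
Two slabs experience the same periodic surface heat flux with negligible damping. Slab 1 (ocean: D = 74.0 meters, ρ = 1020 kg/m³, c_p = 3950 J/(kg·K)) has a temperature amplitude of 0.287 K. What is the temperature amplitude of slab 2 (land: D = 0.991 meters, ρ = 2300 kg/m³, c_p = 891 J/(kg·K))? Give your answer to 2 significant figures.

C_ocean = 2.98×10^8 J/(m²·K); C_land = 2.03×10^6 J/(m²·K).
A ∝ 1/C ⇒ A_land = A_ocean × C_ocean/C_land = 0.287 × 147 = 42.1 K.

42 K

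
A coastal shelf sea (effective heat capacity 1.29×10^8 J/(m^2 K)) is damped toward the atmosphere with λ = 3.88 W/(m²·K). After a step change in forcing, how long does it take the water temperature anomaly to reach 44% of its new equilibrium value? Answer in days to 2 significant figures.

Areal heat capacity C = 1.29×10^8 J/(m^2 K) (given).
τ = C / λ = 1.29×10^8 / 3.88 = 3.32×10^7 s.
Fraction reached: 1 − e^(−t/τ) = 0.44 ⇒ t = −τ ln(1 − 0.44) = τ × 0.580.
t = 1.93×10^7 s = 223 days.

220 days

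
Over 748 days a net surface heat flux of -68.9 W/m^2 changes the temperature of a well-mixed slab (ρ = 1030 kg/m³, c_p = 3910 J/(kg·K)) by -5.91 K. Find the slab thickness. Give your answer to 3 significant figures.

Heat input Q = F Δt = -68.9 × 6.46×10^7 s = -4.45×10^9 J/m².
Required areal heat capacity C = Q / ΔT = 7.53×10^8 J/(m²·K).
Depth D = C / (ρ c_p) = 7.53×10^8 / (1030 × 3910) = 187 m.

187 m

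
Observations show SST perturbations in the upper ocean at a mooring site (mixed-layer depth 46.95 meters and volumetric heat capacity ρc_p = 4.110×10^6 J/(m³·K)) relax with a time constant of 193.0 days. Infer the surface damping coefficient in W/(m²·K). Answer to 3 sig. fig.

11.6

Areal heat capacity C = ρc_p × D = 4.110×10^6 × 46.95 = 1.93×10^8 J m⁻² K⁻¹.
τ = 193.0 days = 1.67×10^7 s.
λ = C / τ = 1.93×10^8 / 1.67×10^7 = 11.6 W/(m²·K).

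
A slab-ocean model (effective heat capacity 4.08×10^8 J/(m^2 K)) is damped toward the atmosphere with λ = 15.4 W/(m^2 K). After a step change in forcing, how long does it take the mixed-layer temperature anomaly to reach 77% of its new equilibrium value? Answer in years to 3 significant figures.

Areal heat capacity C = 4.08×10^8 J/(m^2 K) (given).
τ = C / λ = 4.08×10^8 / 15.4 = 2.65×10^7 s.
Fraction reached: 1 − e^(−t/τ) = 0.77 ⇒ t = −τ ln(1 − 0.77) = τ × 1.47.
t = 3.89×10^7 s = 1.23 years.

1.23 years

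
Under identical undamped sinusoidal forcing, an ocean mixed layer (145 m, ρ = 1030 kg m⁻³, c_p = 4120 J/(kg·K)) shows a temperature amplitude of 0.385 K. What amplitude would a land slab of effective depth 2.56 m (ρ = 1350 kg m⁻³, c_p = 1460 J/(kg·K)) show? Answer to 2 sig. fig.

C_ocean = 6.15×10^8 J/(m²·K); C_land = 5.05×10^6 J/(m²·K).
A ∝ 1/C ⇒ A_land = A_ocean × C_ocean/C_land = 0.385 × 122 = 47.0 K.

47 K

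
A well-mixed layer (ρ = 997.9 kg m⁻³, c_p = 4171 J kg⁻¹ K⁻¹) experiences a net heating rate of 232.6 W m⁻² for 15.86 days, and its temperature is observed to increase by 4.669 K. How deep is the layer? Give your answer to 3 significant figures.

16.4 m

Heat input Q = F Δt = 232.6 × 1.37×10^6 s = 3.19×10^8 J/m².
Required areal heat capacity C = Q / ΔT = 6.83×10^7 J/(m²·K).
Depth D = C / (ρ c_p) = 6.83×10^7 / (997.9 × 4171) = 16.4 m.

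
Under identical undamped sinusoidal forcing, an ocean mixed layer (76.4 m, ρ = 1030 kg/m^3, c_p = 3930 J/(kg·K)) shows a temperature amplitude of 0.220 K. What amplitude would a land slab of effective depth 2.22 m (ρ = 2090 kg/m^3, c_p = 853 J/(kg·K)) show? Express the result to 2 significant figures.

17 K

C_ocean = 3.09×10^8 J/(m²·K); C_land = 3.96×10^6 J/(m²·K).
A ∝ 1/C ⇒ A_land = A_ocean × C_ocean/C_land = 0.220 × 78.1 = 17.2 K.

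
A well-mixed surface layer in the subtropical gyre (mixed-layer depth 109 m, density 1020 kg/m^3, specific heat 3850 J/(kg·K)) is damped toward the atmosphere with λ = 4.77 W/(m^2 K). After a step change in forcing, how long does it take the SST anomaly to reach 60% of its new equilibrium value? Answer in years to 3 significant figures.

2.61 years

Areal heat capacity C = ρ c_p D = 1020 × 3850 × 109 = 4.28×10^8 J/(m²·K).
τ = C / λ = 4.28×10^8 / 4.77 = 8.97×10^7 s.
Fraction reached: 1 − e^(−t/τ) = 0.60 ⇒ t = −τ ln(1 − 0.60) = τ × 0.916.
t = 8.22×10^7 s = 2.61 years.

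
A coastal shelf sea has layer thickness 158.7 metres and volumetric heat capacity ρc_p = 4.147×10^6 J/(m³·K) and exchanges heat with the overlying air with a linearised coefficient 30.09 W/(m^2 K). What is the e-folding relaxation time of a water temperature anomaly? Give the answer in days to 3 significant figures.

Areal heat capacity C = ρc_p × D = 4.147×10^6 × 158.7 = 6.58×10^8 J/(m²·K).
Relaxation time τ = C / λ = 6.58×10^8 / 30.09 = 2.19×10^7 s.
In days: 2.19×10^7 s / (86400 s/day) = 253 days.

253 days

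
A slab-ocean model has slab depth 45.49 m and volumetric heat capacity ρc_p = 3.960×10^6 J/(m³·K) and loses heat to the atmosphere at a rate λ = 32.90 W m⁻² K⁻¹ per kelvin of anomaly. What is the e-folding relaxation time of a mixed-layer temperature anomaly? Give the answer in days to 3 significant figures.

63.4 days

Areal heat capacity C = ρc_p × D = 3.960×10^6 × 45.49 = 1.80×10^8 J/(m²·K).
Relaxation time τ = C / λ = 1.80×10^8 / 32.90 = 5.48×10^6 s.
In days: 5.48×10^6 s / (86400 s/day) = 63.4 days.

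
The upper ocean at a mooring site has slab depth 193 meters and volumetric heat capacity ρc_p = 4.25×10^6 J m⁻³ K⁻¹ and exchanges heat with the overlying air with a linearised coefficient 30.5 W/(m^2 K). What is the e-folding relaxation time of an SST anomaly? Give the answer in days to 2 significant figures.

310 days

Areal heat capacity C = ρc_p × D = 4.25×10^6 × 193 = 8.20×10^8 J/(m²·K).
Relaxation time τ = C / λ = 8.20×10^8 / 30.5 = 2.69×10^7 s.
In days: 2.69×10^7 s / (86400 s/day) = 311 days.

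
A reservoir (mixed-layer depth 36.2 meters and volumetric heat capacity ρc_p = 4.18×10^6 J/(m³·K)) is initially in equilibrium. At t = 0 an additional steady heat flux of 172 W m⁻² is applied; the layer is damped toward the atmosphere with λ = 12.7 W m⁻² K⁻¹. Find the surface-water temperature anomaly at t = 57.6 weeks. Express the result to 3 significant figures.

12.8 K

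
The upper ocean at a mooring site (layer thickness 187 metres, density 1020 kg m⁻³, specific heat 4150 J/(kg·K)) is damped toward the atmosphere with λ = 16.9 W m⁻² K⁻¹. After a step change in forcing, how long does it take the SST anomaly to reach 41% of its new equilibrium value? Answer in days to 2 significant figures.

Areal heat capacity C = ρ c_p D = 1020 × 4150 × 187 = 7.92×10^8 J/(m²·K).
τ = C / λ = 7.92×10^8 / 16.9 = 4.68×10^7 s.
Fraction reached: 1 − e^(−t/τ) = 0.41 ⇒ t = −τ ln(1 − 0.41) = τ × 0.528.
t = 2.47×10^7 s = 286 days.

290 days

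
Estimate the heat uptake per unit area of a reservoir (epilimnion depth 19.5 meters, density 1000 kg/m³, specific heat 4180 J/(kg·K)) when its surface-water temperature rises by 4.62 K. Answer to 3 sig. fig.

3.77×10^8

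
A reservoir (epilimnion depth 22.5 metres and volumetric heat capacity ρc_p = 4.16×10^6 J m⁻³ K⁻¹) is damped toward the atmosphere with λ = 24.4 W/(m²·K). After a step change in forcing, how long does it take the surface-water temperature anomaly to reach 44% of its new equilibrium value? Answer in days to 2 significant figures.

Areal heat capacity C = ρc_p × D = 4.16×10^6 × 22.5 = 9.36×10^7 J/(m^2 K).
τ = C / λ = 9.36×10^7 / 24.4 = 3.84×10^6 s.
Fraction reached: 1 − e^(−t/τ) = 0.44 ⇒ t = −τ ln(1 − 0.44) = τ × 0.580.
t = 2.22×10^6 s = 25.7 days.

26 days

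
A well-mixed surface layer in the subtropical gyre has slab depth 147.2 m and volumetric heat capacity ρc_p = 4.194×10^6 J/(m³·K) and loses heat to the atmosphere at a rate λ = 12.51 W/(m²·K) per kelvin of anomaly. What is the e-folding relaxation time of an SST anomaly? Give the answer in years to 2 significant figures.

1.6 years

Areal heat capacity C = ρc_p × D = 4.194×10^6 × 147.2 = 6.17×10^8 J/(m²·K).
Relaxation time τ = C / λ = 6.17×10^8 / 12.51 = 4.93×10^7 s.
In years: 4.93×10^7 s / (3.156×10^7 s/year) = 1.56 years.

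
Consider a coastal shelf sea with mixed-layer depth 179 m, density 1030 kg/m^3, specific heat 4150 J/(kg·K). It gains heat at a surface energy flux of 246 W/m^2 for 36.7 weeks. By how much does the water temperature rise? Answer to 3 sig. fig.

7.14 K

Areal heat capacity C = ρ c_p D = 1030 × 4150 × 179 = 7.65×10^8 J/(m^2 K).
Net heat input Q = F Δt = 246 × (36.7 weeks × 6.048×10^5 s/week) = 5.46×10^9 J/m².
ΔT = Q / C = 5.46×10^9 / 7.65×10^8 = 7.14 K.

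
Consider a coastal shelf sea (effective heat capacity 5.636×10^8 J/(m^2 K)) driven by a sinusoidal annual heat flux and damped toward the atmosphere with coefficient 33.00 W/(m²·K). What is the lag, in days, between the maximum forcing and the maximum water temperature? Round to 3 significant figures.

Areal heat capacity C = 5.636×10^8 J/(m^2 K) (given).
ω = 2π / 3.15×10^7 s = 1.99×10^-7 s⁻¹.
Phase lag φ = arctan(Cω/λ) = arctan(112/33.00) = 1.28 rad.
Time lag = φ / ω = 1.28 / 1.99×10^-7 = 6.45×10^6 s = 74.6 days.

74.6 days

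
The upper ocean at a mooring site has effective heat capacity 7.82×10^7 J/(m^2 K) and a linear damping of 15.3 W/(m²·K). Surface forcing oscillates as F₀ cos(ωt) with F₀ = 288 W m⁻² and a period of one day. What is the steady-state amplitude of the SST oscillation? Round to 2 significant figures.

0.051 K

Areal heat capacity C = 7.82×10^7 J/(m^2 K) (given).
Angular frequency ω = 2π / T = 2π / 86400 s = 7.27×10^-5 s⁻¹.
√((Cω)² + λ²) = √((5690)² + 15.3²) = 5690 W/(m²·K).
Amplitude A = F₀ / √((Cω)²+λ²) = 288 / 5690 = 0.0506 K.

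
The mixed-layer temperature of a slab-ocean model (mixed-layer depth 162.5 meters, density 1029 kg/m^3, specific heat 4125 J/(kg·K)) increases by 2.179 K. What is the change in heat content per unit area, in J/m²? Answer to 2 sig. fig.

Areal heat capacity C = ρ c_p D = 1029 × 4125 × 162.5 = 6.90×10^8 J m⁻² K⁻¹.
ΔQ = C ΔT = 6.90×10^8 × 2.179 = 1.50×10^9 J/m².

1.5×10^9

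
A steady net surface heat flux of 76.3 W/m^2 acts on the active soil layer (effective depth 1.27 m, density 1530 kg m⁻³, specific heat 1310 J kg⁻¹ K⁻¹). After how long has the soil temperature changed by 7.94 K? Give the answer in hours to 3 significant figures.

Areal heat capacity C = ρ c_p D = 1530 × 1310 × 1.27 = 2.55×10^6 J/(m²·K).
Time required: Δt = C ΔT / F = 2.55×10^6 × 7.94 / 76.3 = 2.65×10^5 s.
In hours: 2.65×10^5 s / (3600 s/hour) = 73.6 hours.

73.6 hours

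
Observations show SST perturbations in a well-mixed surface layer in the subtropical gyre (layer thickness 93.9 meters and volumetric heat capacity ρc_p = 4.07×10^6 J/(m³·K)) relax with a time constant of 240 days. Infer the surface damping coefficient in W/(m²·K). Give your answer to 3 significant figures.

Areal heat capacity C = ρc_p × D = 4.07×10^6 × 93.9 = 3.82×10^8 J/(m²·K).
τ = 240 days = 2.07×10^7 s.
λ = C / τ = 3.82×10^8 / 2.07×10^7 = 18.4 W/(m²·K).

18.4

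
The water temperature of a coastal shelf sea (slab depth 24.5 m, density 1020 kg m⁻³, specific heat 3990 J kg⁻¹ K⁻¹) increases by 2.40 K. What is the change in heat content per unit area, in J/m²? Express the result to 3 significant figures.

2.39×10^8

Areal heat capacity C = ρ c_p D = 1020 × 3990 × 24.5 = 9.97×10^7 J m⁻² K⁻¹.
ΔQ = C ΔT = 9.97×10^7 × 2.40 = 2.39×10^8 J/m².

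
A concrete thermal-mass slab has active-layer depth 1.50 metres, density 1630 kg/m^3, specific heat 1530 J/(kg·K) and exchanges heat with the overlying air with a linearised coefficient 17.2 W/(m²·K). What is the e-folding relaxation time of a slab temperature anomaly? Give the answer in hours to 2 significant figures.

Areal heat capacity C = ρ c_p D = 1630 × 1530 × 1.50 = 3.74×10^6 J/(m^2 K).
Relaxation time τ = C / λ = 3.74×10^6 / 17.2 = 2.17×10^5 s.
In hours: 2.17×10^5 s / (3600 s/hour) = 60.4 hours.

60 hours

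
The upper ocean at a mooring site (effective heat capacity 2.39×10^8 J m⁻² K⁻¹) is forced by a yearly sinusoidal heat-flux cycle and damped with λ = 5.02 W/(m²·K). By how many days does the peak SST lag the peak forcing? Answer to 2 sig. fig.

85 days

Areal heat capacity C = 2.39×10^8 J m⁻² K⁻¹ (given).
ω = 2π / 3.15×10^7 s = 1.99×10^-7 s⁻¹.
Phase lag φ = arctan(Cω/λ) = arctan(47.6/5.02) = 1.47 rad.
Time lag = φ / ω = 1.47 / 1.99×10^-7 = 7.36×10^6 s = 85.1 days.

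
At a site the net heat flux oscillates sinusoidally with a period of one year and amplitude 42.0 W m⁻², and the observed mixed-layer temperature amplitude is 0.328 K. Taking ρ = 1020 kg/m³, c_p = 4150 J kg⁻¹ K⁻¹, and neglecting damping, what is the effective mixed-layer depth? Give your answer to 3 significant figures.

ω = 2π / 3.15×10^7 s = 1.99×10^-7 s⁻¹.
Required C = F₀ / (A ω) = 42.0 / (0.328 × 1.99×10^-7) = 6.43×10^8 J/(m²·K).
D = C / (ρ c_p) = 6.43×10^8 / (1020 × 4150) = 152 m.

152 m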